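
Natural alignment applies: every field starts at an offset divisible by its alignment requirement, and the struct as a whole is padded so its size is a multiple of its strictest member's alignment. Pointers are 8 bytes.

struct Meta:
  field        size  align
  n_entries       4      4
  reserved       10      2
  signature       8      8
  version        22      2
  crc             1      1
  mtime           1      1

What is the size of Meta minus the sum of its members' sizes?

0..4  n_entries  (4B, 4-aligned)
4..14  reserved  (10B, 2-aligned)
14..16  -- padding (2B)
16..24  signature  (8B, 8-aligned)
24..46  version  (22B, 2-aligned)
46..47  crc  (1B, 1-aligned)
47..48  mtime  (1B, 1-aligned)
sizeof = 48, alignof = 8
data bytes 46, size 48 → padding 2

2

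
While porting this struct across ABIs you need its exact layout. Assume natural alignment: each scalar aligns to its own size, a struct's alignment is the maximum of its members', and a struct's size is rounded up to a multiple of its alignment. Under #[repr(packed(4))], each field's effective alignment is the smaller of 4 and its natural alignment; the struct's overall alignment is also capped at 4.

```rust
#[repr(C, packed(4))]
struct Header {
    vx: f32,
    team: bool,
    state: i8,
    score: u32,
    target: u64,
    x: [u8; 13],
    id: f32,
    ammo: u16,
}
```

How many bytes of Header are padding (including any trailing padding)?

7

vx at 0 (size 4, align 4) → ends 4
team at 4 (size 1, align 1) → ends 5
state at 5 (size 1, align 1) → ends 6
pad 2 to align 4 for score
score at 8 (size 4, align 4) → ends 12
target at 12 (size 8, align 4) → ends 20
x at 20 (size 13, align 1) → ends 33
pad 3 to align 4 for id
id at 36 (size 4, align 4) → ends 40
ammo at 40 (size 2, align 2) → ends 42
tail pad 2 to reach multiple of 4
total 44 bytes, alignment 4
data bytes 37, size 44 → padding 7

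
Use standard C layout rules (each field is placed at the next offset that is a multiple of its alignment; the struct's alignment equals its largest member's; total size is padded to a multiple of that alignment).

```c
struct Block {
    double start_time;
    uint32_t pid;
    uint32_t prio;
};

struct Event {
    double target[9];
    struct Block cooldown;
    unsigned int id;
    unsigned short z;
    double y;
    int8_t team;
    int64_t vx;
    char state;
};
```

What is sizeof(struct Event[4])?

Block: start_time at 0 (size 8, align 8) → ends 8; pid at 8 (size 4, align 4) → ends 12; prio at 12 (size 4, align 4) → ends 16; total 16 bytes, alignment 8
target at 0 (size 72, align 8) → ends 72
cooldown at 72 (size 16, align 8) → ends 88
id at 88 (size 4, align 4) → ends 92
z at 92 (size 2, align 2) → ends 94
pad 2 to align 8 for y
y at 96 (size 8, align 8) → ends 104
team at 104 (size 1, align 1) → ends 105
pad 7 to align 8 for vx
vx at 112 (size 8, align 8) → ends 120
state at 120 (size 1, align 1) → ends 121
tail pad 7 to reach multiple of 8
total 128 bytes, alignment 8
array of 4: 4 × 128 = 512

512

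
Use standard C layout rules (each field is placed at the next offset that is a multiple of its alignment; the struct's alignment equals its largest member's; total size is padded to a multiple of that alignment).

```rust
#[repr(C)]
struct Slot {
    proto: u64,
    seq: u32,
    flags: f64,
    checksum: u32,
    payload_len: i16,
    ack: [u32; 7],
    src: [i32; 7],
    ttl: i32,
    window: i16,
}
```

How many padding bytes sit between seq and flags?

4

@0: proto [8B, align 8] → 8
@8: seq [4B, align 4] → 12
+4 pad (align 8)
@16: flags [8B, align 8] → 24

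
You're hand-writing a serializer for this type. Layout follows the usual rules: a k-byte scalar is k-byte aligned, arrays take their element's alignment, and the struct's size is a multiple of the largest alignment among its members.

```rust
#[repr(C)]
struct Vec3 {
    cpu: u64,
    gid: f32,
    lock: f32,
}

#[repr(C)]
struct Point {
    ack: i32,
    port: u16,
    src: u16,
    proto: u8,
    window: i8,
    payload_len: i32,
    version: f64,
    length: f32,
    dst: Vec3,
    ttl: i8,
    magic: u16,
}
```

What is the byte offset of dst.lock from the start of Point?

Vec3: cpu at 0 (size 8, align 8) → ends 8; gid at 8 (size 4, align 4) → ends 12; lock at 12 (size 4, align 4) → ends 16; total 16 bytes, alignment 8
ack at 0 (size 4, align 4) → ends 4
port at 4 (size 2, align 2) → ends 6
src at 6 (size 2, align 2) → ends 8
proto at 8 (size 1, align 1) → ends 9
window at 9 (size 1, align 1) → ends 10
pad 2 to align 4 for payload_len
payload_len at 12 (size 4, align 4) → ends 16
version at 16 (size 8, align 8) → ends 24
length at 24 (size 4, align 4) → ends 28
pad 4 to align 8 for dst
dst at 32 (size 16, align 8) → ends 48
within Vec3: lock at 12
32 + 12 = 44

44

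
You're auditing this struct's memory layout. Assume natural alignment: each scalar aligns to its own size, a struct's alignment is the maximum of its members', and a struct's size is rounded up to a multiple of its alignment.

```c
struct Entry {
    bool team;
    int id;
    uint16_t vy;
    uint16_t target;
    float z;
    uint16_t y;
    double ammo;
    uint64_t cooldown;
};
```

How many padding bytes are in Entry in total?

9

0..1  team  (1B, 1-aligned)
1..4  -- padding (3B)
4..8  id  (4B, 4-aligned)
8..10  vy  (2B, 2-aligned)
10..12  target  (2B, 2-aligned)
12..16  z  (4B, 4-aligned)
16..18  y  (2B, 2-aligned)
18..24  -- padding (6B)
24..32  ammo  (8B, 8-aligned)
32..40  cooldown  (8B, 8-aligned)
sizeof = 40, alignof = 8
data bytes 31, size 40 → padding 9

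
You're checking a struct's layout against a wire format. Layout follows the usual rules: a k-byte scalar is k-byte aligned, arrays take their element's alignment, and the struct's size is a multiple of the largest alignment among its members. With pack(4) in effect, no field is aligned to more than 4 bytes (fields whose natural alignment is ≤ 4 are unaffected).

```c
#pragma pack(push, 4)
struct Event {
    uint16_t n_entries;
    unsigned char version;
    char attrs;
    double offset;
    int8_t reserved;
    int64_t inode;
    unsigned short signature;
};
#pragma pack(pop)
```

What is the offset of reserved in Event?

12

@0: n_entries [2B, align 2] → 2
@2: version [1B, align 1] → 3
@3: attrs [1B, align 1] → 4
@4: offset [8B, align 4] → 12
@12: reserved [1B, align 1] → 13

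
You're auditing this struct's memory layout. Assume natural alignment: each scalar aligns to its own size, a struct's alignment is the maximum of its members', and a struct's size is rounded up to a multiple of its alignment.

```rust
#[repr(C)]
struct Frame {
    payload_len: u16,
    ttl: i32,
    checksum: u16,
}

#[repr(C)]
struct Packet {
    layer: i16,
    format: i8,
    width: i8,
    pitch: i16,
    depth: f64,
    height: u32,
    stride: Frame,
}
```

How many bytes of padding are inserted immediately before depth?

2

Frame: payload_len at 0 (size 2, align 2) → ends 2; pad 2 to align 4 for ttl; ttl at 4 (size 4, align 4) → ends 8; checksum at 8 (size 2, align 2) → ends 10; tail pad 2 to reach multiple of 4; total 12 bytes, alignment 4
layer at 0 (size 2, align 2) → ends 2
format at 2 (size 1, align 1) → ends 3
width at 3 (size 1, align 1) → ends 4
pitch at 4 (size 2, align 2) → ends 6
pad 2 to align 8 for depth
depth at 8 (size 8, align 8) → ends 16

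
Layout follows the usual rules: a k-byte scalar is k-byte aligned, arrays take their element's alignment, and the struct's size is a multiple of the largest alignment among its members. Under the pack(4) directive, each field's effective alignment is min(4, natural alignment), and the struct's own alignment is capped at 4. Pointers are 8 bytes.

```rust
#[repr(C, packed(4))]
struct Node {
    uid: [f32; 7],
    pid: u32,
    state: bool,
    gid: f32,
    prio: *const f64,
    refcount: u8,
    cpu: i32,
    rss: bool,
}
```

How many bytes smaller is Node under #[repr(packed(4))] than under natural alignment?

natural layout:
  @0: uid [28B, align 4] → 28
  @28: pid [4B, align 4] → 32
  @32: state [1B, align 1] → 33
  +3 pad (align 4)
  @36: gid [4B, align 4] → 40
  @40: prio [8B, align 8] → 48
  @48: refcount [1B, align 1] → 49
  +3 pad (align 4)
  @52: cpu [4B, align 4] → 56
  @56: rss [1B, align 1] → 57
  +7 tail pad (align 8)
  size 64, align 8
packed(4) layout:
  @0: uid [28B, align 4] → 28
  @28: pid [4B, align 4] → 32
  @32: state [1B, align 1] → 33
  +3 pad (align 4)
  @36: gid [4B, align 4] → 40
  @40: prio [8B, align 4] → 48
  @48: refcount [1B, align 1] → 49
  +3 pad (align 4)
  @52: cpu [4B, align 4] → 56
  @56: rss [1B, align 1] → 57
  +3 tail pad (align 4)
  size 60, align 4
64 − 60 = 4

4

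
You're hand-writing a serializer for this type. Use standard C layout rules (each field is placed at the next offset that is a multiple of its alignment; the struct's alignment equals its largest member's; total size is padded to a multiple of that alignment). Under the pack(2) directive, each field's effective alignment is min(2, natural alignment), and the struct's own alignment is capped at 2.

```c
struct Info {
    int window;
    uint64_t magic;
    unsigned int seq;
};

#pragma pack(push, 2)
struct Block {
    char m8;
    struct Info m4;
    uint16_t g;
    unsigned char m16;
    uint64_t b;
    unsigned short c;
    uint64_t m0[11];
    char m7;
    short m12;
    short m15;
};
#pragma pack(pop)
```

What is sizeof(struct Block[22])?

Info: window at 0 (size 4, align 4) → ends 4; pad 4 to align 8 for magic; magic at 8 (size 8, align 8) → ends 16; seq at 16 (size 4, align 4) → ends 20; tail pad 4 to reach multiple of 8; total 24 bytes, alignment 8
m8 at 0 (size 1, align 1) → ends 1
pad 1 to align 2 for m4
m4 at 2 (size 24, align 2) → ends 26
g at 26 (size 2, align 2) → ends 28
m16 at 28 (size 1, align 1) → ends 29
pad 1 to align 2 for b
b at 30 (size 8, align 2) → ends 38
c at 38 (size 2, align 2) → ends 40
m0 at 40 (size 88, align 2) → ends 128
m7 at 128 (size 1, align 1) → ends 129
pad 1 to align 2 for m12
m12 at 130 (size 2, align 2) → ends 132
m15 at 132 (size 2, align 2) → ends 134
total 134 bytes, alignment 2
array of 22: 22 × 134 = 2948

2948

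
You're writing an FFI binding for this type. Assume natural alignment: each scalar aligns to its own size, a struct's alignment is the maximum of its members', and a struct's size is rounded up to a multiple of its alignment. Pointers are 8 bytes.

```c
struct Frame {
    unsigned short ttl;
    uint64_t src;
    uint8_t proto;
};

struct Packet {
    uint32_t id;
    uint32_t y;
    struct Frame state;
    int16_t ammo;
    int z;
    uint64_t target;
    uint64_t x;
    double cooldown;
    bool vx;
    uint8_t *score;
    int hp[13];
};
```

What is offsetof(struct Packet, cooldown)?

56

Frame: @0: ttl [2B, align 2] → 2; +6 pad (align 8); @8: src [8B, align 8] → 16; @16: proto [1B, align 1] → 17; +7 tail pad (align 8); size 24, align 8
@0: id [4B, align 4] → 4
@4: y [4B, align 4] → 8
@8: state [24B, align 8] → 32
@32: ammo [2B, align 2] → 34
+2 pad (align 4)
@36: z [4B, align 4] → 40
@40: target [8B, align 8] → 48
@48: x [8B, align 8] → 56
@56: cooldown [8B, align 8] → 64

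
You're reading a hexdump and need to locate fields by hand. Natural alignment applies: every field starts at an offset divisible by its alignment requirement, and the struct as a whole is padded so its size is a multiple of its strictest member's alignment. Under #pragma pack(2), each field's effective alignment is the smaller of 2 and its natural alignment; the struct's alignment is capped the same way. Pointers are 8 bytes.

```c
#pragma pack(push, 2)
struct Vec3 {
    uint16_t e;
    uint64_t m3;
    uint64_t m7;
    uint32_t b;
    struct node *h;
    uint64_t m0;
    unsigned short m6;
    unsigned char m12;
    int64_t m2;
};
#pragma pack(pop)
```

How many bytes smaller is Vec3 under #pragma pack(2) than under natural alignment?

natural layout:
  e at 0 (size 2, align 2) → ends 2
  pad 6 to align 8 for m3
  m3 at 8 (size 8, align 8) → ends 16
  m7 at 16 (size 8, align 8) → ends 24
  b at 24 (size 4, align 4) → ends 28
  pad 4 to align 8 for h
  h at 32 (size 8, align 8) → ends 40
  m0 at 40 (size 8, align 8) → ends 48
  m6 at 48 (size 2, align 2) → ends 50
  m12 at 50 (size 1, align 1) → ends 51
  pad 5 to align 8 for m2
  m2 at 56 (size 8, align 8) → ends 64
  total 64 bytes, alignment 8
packed(2) layout:
  e at 0 (size 2, align 2) → ends 2
  m3 at 2 (size 8, align 2) → ends 10
  m7 at 10 (size 8, align 2) → ends 18
  b at 18 (size 4, align 2) → ends 22
  h at 22 (size 8, align 2) → ends 30
  m0 at 30 (size 8, align 2) → ends 38
  m6 at 38 (size 2, align 2) → ends 40
  m12 at 40 (size 1, align 1) → ends 41
  pad 1 to align 2 for m2
  m2 at 42 (size 8, align 2) → ends 50
  total 50 bytes, alignment 2
64 − 50 = 14

14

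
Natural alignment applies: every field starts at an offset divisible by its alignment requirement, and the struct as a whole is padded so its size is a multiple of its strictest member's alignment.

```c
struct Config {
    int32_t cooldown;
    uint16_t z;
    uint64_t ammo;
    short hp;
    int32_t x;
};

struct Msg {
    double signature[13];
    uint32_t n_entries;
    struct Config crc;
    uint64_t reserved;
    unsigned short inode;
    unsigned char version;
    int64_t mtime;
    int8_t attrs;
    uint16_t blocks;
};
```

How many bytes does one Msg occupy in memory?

168

Config: @0: cooldown [4B, align 4] → 4; @4: z [2B, align 2] → 6; +2 pad (align 8); @8: ammo [8B, align 8] → 16; @16: hp [2B, align 2] → 18; +2 pad (align 4); @20: x [4B, align 4] → 24; size 24, align 8
@0: signature [104B, align 8] → 104
@104: n_entries [4B, align 4] → 108
+4 pad (align 8)
@112: crc [24B, align 8] → 136
@136: reserved [8B, align 8] → 144
@144: inode [2B, align 2] → 146
@146: version [1B, align 1] → 147
+5 pad (align 8)
@152: mtime [8B, align 8] → 160
@160: attrs [1B, align 1] → 161
+1 pad (align 2)
@162: blocks [2B, align 2] → 164
+4 tail pad (align 8)
size 168, align 8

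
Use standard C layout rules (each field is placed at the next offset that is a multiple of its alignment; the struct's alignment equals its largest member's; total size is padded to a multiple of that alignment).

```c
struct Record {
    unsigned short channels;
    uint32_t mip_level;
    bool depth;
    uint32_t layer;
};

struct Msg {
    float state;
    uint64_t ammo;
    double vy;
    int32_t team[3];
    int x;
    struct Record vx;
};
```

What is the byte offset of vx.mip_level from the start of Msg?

44

Record: @0: channels [2B, align 2] → 2; +2 pad (align 4); @4: mip_level [4B, align 4] → 8; @8: depth [1B, align 1] → 9; +3 pad (align 4); @12: layer [4B, align 4] → 16; size 16, align 4
@0: state [4B, align 4] → 4
+4 pad (align 8)
@8: ammo [8B, align 8] → 16
@16: vy [8B, align 8] → 24
@24: team [12B, align 4] → 36
@36: x [4B, align 4] → 40
@40: vx [16B, align 4] → 56
within Record: mip_level at 4
40 + 4 = 44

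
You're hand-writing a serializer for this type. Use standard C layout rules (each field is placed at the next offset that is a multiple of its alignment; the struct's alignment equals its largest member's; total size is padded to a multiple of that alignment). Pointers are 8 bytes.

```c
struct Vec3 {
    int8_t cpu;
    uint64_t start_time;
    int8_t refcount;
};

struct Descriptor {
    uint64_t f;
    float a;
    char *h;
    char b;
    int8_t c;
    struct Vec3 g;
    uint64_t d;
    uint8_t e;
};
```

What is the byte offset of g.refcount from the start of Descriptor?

48

Vec3: 0..1  cpu  (1B, 1-aligned); 1..8  -- padding (7B); 8..16  start_time  (8B, 8-aligned); 16..17  refcount  (1B, 1-aligned); 17..24  -- tail padding (7B); sizeof = 24, alignof = 8
0..8  f  (8B, 8-aligned)
8..12  a  (4B, 4-aligned)
12..16  -- padding (4B)
16..24  h  (8B, 8-aligned)
24..25  b  (1B, 1-aligned)
25..26  c  (1B, 1-aligned)
26..32  -- padding (6B)
32..56  g  (24B, 8-aligned)
within Vec3: refcount at 16
32 + 16 = 48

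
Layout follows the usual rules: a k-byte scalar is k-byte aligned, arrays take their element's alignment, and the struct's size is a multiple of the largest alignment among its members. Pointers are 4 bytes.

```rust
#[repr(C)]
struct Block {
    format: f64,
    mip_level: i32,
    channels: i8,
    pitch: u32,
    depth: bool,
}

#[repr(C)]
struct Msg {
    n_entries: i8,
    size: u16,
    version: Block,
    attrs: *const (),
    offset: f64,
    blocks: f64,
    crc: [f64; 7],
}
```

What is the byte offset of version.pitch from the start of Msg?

24

Block: @0: format [8B, align 8] → 8; @8: mip_level [4B, align 4] → 12; @12: channels [1B, align 1] → 13; +3 pad (align 4); @16: pitch [4B, align 4] → 20; @20: depth [1B, align 1] → 21; +3 tail pad (align 8); size 24, align 8
@0: n_entries [1B, align 1] → 1
+1 pad (align 2)
@2: size [2B, align 2] → 4
+4 pad (align 8)
@8: version [24B, align 8] → 32
within Block: pitch at 16
8 + 16 = 24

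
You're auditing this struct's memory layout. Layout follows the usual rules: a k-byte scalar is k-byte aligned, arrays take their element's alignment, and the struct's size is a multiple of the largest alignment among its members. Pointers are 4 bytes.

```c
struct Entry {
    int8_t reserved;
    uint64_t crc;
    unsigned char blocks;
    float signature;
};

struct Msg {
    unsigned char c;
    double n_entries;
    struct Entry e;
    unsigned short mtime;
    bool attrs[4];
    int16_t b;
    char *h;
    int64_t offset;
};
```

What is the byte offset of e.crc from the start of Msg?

24

Entry: 0..1  reserved  (1B, 1-aligned); 1..8  -- padding (7B); 8..16  crc  (8B, 8-aligned); 16..17  blocks  (1B, 1-aligned); 17..20  -- padding (3B); 20..24  signature  (4B, 4-aligned); sizeof = 24, alignof = 8
0..1  c  (1B, 1-aligned)
1..8  -- padding (7B)
8..16  n_entries  (8B, 8-aligned)
16..40  e  (24B, 8-aligned)
within Entry: crc at 8
16 + 8 = 24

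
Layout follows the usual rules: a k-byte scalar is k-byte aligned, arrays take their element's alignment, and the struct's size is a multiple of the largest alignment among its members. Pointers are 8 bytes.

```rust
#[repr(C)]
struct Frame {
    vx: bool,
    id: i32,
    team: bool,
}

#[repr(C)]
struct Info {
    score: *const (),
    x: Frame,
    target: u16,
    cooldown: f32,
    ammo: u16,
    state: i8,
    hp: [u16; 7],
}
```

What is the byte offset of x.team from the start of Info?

Frame: vx at 0 (size 1, align 1) → ends 1; pad 3 to align 4 for id; id at 4 (size 4, align 4) → ends 8; team at 8 (size 1, align 1) → ends 9; tail pad 3 to reach multiple of 4; total 12 bytes, alignment 4
score at 0 (size 8, align 8) → ends 8
x at 8 (size 12, align 4) → ends 20
within Frame: team at 8
8 + 8 = 16

16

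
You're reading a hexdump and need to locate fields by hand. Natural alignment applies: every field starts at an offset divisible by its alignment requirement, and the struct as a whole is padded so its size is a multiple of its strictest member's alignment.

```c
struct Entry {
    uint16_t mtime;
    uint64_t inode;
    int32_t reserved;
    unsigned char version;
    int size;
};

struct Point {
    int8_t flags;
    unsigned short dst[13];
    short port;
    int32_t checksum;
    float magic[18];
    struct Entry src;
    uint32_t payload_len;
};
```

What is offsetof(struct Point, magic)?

Entry: mtime at 0 (size 2, align 2) → ends 2; pad 6 to align 8 for inode; inode at 8 (size 8, align 8) → ends 16; reserved at 16 (size 4, align 4) → ends 20; version at 20 (size 1, align 1) → ends 21; pad 3 to align 4 for size; size at 24 (size 4, align 4) → ends 28; tail pad 4 to reach multiple of 8; total 32 bytes, alignment 8
flags at 0 (size 1, align 1) → ends 1
pad 1 to align 2 for dst
dst at 2 (size 26, align 2) → ends 28
port at 28 (size 2, align 2) → ends 30
pad 2 to align 4 for checksum
checksum at 32 (size 4, align 4) → ends 36
magic at 36 (size 72, align 4) → ends 108

36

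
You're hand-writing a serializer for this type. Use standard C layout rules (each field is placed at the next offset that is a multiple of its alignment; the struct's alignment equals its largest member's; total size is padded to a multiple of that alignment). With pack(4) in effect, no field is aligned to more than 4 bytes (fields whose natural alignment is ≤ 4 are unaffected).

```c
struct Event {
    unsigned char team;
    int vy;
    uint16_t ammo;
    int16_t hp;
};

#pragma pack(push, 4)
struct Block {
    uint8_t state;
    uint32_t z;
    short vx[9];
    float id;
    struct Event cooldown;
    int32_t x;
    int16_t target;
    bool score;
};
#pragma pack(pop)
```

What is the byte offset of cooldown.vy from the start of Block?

Event: team at 0 (size 1, align 1) → ends 1; pad 3 to align 4 for vy; vy at 4 (size 4, align 4) → ends 8; ammo at 8 (size 2, align 2) → ends 10; hp at 10 (size 2, align 2) → ends 12; total 12 bytes, alignment 4
state at 0 (size 1, align 1) → ends 1
pad 3 to align 4 for z
z at 4 (size 4, align 4) → ends 8
vx at 8 (size 18, align 2) → ends 26
pad 2 to align 4 for id
id at 28 (size 4, align 4) → ends 32
cooldown at 32 (size 12, align 4) → ends 44
within Event: vy at 4
32 + 4 = 36

36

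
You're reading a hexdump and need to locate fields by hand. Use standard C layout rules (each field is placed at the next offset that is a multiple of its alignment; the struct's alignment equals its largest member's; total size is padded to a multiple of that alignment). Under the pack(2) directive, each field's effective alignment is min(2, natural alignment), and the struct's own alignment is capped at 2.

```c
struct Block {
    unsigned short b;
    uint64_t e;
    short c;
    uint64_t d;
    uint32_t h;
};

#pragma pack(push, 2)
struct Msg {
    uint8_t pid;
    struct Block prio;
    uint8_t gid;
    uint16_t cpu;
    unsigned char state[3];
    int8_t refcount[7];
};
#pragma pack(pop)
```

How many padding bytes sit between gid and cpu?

1

Block: @0: b [2B, align 2] → 2; +6 pad (align 8); @8: e [8B, align 8] → 16; @16: c [2B, align 2] → 18; +6 pad (align 8); @24: d [8B, align 8] → 32; @32: h [4B, align 4] → 36; +4 tail pad (align 8); size 40, align 8
@0: pid [1B, align 1] → 1
+1 pad (align 2)
@2: prio [40B, align 2] → 42
@42: gid [1B, align 1] → 43
+1 pad (align 2)
@44: cpu [2B, align 2] → 46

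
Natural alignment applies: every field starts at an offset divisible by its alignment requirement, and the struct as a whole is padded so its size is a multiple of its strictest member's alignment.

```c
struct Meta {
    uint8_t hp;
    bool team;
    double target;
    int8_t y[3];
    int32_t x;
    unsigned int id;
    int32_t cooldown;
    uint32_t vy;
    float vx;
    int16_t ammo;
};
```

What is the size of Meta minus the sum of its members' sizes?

0..1  hp  (1B, 1-aligned)
1..2  team  (1B, 1-aligned)
2..8  -- padding (6B)
8..16  target  (8B, 8-aligned)
16..19  y  (3B, 1-aligned)
19..20  -- padding (1B)
20..24  x  (4B, 4-aligned)
24..28  id  (4B, 4-aligned)
28..32  cooldown  (4B, 4-aligned)
32..36  vy  (4B, 4-aligned)
36..40  vx  (4B, 4-aligned)
40..42  ammo  (2B, 2-aligned)
42..48  -- tail padding (6B)
sizeof = 48, alignof = 8
data bytes 35, size 48 → padding 13

13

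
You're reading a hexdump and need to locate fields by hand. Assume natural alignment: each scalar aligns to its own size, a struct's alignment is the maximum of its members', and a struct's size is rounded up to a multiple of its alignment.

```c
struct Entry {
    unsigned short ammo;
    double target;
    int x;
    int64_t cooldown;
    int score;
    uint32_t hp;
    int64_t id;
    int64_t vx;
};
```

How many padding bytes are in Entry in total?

0..2  ammo  (2B, 2-aligned)
2..8  -- padding (6B)
8..16  target  (8B, 8-aligned)
16..20  x  (4B, 4-aligned)
20..24  -- padding (4B)
24..32  cooldown  (8B, 8-aligned)
32..36  score  (4B, 4-aligned)
36..40  hp  (4B, 4-aligned)
40..48  id  (8B, 8-aligned)
48..56  vx  (8B, 8-aligned)
sizeof = 56, alignof = 8
data bytes 46, size 56 → padding 10

10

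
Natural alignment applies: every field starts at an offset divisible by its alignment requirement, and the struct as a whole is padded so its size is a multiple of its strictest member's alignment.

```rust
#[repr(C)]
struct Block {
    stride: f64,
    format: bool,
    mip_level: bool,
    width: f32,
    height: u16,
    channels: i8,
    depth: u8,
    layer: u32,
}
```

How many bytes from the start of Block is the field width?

0..8  stride  (8B, 8-aligned)
8..9  format  (1B, 1-aligned)
9..10  mip_level  (1B, 1-aligned)
10..12  -- padding (2B)
12..16  width  (4B, 4-aligned)

12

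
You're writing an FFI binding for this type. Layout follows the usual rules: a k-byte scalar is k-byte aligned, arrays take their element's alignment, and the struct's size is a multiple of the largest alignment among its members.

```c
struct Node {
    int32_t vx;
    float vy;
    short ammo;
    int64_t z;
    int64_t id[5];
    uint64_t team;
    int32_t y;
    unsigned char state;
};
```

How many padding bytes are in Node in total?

9

0..4  vx  (4B, 4-aligned)
4..8  vy  (4B, 4-aligned)
8..10  ammo  (2B, 2-aligned)
10..16  -- padding (6B)
16..24  z  (8B, 8-aligned)
24..64  id  (40B, 8-aligned)
64..72  team  (8B, 8-aligned)
72..76  y  (4B, 4-aligned)
76..77  state  (1B, 1-aligned)
77..80  -- tail padding (3B)
sizeof = 80, alignof = 8
data bytes 71, size 80 → padding 9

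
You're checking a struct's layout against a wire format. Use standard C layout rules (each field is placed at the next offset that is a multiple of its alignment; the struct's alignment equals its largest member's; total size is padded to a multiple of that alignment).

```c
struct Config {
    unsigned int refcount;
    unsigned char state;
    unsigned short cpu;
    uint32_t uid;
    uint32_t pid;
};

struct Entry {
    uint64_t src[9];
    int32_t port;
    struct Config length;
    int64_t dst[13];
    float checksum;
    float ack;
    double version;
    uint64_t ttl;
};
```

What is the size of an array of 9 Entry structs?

2016

Config: @0: refcount [4B, align 4] → 4; @4: state [1B, align 1] → 5; +1 pad (align 2); @6: cpu [2B, align 2] → 8; @8: uid [4B, align 4] → 12; @12: pid [4B, align 4] → 16; size 16, align 4
@0: src [72B, align 8] → 72
@72: port [4B, align 4] → 76
@76: length [16B, align 4] → 92
+4 pad (align 8)
@96: dst [104B, align 8] → 200
@200: checksum [4B, align 4] → 204
@204: ack [4B, align 4] → 208
@208: version [8B, align 8] → 216
@216: ttl [8B, align 8] → 224
size 224, align 8
array of 9: 9 × 224 = 2016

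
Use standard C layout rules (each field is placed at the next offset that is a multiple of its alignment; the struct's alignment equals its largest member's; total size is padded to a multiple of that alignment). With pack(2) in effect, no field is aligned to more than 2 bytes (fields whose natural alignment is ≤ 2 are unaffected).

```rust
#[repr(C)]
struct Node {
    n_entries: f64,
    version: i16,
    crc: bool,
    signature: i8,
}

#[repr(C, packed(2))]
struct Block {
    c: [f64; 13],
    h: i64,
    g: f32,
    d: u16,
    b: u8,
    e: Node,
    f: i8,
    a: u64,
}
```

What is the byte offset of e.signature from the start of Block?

131

Node: n_entries at 0 (size 8, align 8) → ends 8; version at 8 (size 2, align 2) → ends 10; crc at 10 (size 1, align 1) → ends 11; signature at 11 (size 1, align 1) → ends 12; tail pad 4 to reach multiple of 8; total 16 bytes, alignment 8
c at 0 (size 104, align 2) → ends 104
h at 104 (size 8, align 2) → ends 112
g at 112 (size 4, align 2) → ends 116
d at 116 (size 2, align 2) → ends 118
b at 118 (size 1, align 1) → ends 119
pad 1 to align 2 for e
e at 120 (size 16, align 2) → ends 136
within Node: signature at 11
120 + 11 = 131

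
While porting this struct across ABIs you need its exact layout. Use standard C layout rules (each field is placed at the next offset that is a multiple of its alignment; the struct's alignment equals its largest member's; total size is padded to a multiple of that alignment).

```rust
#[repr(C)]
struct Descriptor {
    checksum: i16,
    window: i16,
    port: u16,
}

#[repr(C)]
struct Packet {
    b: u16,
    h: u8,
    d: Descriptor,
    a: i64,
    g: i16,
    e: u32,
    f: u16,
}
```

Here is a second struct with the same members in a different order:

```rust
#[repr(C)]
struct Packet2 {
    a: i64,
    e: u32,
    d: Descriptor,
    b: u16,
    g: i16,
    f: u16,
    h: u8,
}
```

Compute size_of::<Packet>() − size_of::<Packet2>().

Descriptor: checksum at 0 (size 2, align 2) → ends 2; window at 2 (size 2, align 2) → ends 4; port at 4 (size 2, align 2) → ends 6; total 6 bytes, alignment 2
b at 0 (size 2, align 2) → ends 2
h at 2 (size 1, align 1) → ends 3
pad 1 to align 2 for d
d at 4 (size 6, align 2) → ends 10
pad 6 to align 8 for a
a at 16 (size 8, align 8) → ends 24
g at 24 (size 2, align 2) → ends 26
pad 2 to align 4 for e
e at 28 (size 4, align 4) → ends 32
f at 32 (size 2, align 2) → ends 34
tail pad 6 to reach multiple of 8
total 40 bytes, alignment 8
— Packet2 —
a at 0 (size 8, align 8) → ends 8
e at 8 (size 4, align 4) → ends 12
d at 12 (size 6, align 2) → ends 18
b at 18 (size 2, align 2) → ends 20
g at 20 (size 2, align 2) → ends 22
f at 22 (size 2, align 2) → ends 24
h at 24 (size 1, align 1) → ends 25
tail pad 7 to reach multiple of 8
total 32 bytes, alignment 8
40 − 32 = 8

8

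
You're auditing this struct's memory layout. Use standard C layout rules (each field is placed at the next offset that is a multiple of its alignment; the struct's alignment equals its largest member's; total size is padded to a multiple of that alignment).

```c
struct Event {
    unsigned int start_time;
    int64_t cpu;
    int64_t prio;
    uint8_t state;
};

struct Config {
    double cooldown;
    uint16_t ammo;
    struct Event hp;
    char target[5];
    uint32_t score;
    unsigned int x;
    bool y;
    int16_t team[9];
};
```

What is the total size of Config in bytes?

88

Event: 0..4  start_time  (4B, 4-aligned); 4..8  -- padding (4B); 8..16  cpu  (8B, 8-aligned); 16..24  prio  (8B, 8-aligned); 24..25  state  (1B, 1-aligned); 25..32  -- tail padding (7B); sizeof = 32, alignof = 8
0..8  cooldown  (8B, 8-aligned)
8..10  ammo  (2B, 2-aligned)
10..16  -- padding (6B)
16..48  hp  (32B, 8-aligned)
48..53  target  (5B, 1-aligned)
53..56  -- padding (3B)
56..60  score  (4B, 4-aligned)
60..64  x  (4B, 4-aligned)
64..65  y  (1B, 1-aligned)
65..66  -- padding (1B)
66..84  team  (18B, 2-aligned)
84..88  -- tail padding (4B)
sizeof = 88, alignof = 8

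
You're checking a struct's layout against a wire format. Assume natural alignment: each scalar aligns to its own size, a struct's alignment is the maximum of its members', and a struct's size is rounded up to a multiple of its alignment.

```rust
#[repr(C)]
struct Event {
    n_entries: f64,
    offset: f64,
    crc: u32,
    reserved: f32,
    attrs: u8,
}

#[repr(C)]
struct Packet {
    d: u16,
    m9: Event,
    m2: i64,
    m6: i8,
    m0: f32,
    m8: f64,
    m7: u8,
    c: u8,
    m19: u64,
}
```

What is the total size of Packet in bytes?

Event: @0: n_entries [8B, align 8] → 8; @8: offset [8B, align 8] → 16; @16: crc [4B, align 4] → 20; @20: reserved [4B, align 4] → 24; @24: attrs [1B, align 1] → 25; +7 tail pad (align 8); size 32, align 8
@0: d [2B, align 2] → 2
+6 pad (align 8)
@8: m9 [32B, align 8] → 40
@40: m2 [8B, align 8] → 48
@48: m6 [1B, align 1] → 49
+3 pad (align 4)
@52: m0 [4B, align 4] → 56
@56: m8 [8B, align 8] → 64
@64: m7 [1B, align 1] → 65
@65: c [1B, align 1] → 66
+6 pad (align 8)
@72: m19 [8B, align 8] → 80
size 80, align 8

80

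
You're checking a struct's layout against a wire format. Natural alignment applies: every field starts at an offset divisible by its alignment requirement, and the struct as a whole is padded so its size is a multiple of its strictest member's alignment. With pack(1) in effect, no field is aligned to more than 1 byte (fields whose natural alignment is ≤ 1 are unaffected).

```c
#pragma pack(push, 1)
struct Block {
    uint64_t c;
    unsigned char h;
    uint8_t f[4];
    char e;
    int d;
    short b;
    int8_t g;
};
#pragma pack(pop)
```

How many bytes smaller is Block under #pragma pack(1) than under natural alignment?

3

natural layout:
  0..8  c  (8B, 8-aligned)
  8..9  h  (1B, 1-aligned)
  9..13  f  (4B, 1-aligned)
  13..14  e  (1B, 1-aligned)
  14..16  -- padding (2B)
  16..20  d  (4B, 4-aligned)
  20..22  b  (2B, 2-aligned)
  22..23  g  (1B, 1-aligned)
  23..24  -- tail padding (1B)
  sizeof = 24, alignof = 8
packed(1) layout:
  0..8  c  (8B, 1-aligned)
  8..9  h  (1B, 1-aligned)
  9..13  f  (4B, 1-aligned)
  13..14  e  (1B, 1-aligned)
  14..18  d  (4B, 1-aligned)
  18..20  b  (2B, 1-aligned)
  20..21  g  (1B, 1-aligned)
  sizeof = 21, alignof = 1
24 − 21 = 3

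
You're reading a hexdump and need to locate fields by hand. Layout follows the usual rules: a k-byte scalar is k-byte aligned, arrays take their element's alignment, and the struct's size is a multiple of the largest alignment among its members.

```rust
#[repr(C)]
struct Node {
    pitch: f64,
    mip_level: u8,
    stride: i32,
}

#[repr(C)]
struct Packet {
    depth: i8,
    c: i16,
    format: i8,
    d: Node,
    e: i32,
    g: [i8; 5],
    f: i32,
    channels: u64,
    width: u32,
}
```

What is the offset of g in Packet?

Node: @0: pitch [8B, align 8] → 8; @8: mip_level [1B, align 1] → 9; +3 pad (align 4); @12: stride [4B, align 4] → 16; size 16, align 8
@0: depth [1B, align 1] → 1
+1 pad (align 2)
@2: c [2B, align 2] → 4
@4: format [1B, align 1] → 5
+3 pad (align 8)
@8: d [16B, align 8] → 24
@24: e [4B, align 4] → 28
@28: g [5B, align 1] → 33

28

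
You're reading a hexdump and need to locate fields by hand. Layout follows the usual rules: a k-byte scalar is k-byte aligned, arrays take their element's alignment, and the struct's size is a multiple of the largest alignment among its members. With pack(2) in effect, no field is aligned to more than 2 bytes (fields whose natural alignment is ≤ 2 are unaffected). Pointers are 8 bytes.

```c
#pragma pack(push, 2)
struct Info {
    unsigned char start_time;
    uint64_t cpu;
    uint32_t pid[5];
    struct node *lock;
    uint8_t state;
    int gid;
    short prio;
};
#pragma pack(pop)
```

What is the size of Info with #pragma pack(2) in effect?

46

start_time at 0 (size 1, align 1) → ends 1
pad 1 to align 2 for cpu
cpu at 2 (size 8, align 2) → ends 10
pid at 10 (size 20, align 2) → ends 30
lock at 30 (size 8, align 2) → ends 38
state at 38 (size 1, align 1) → ends 39
pad 1 to align 2 for gid
gid at 40 (size 4, align 2) → ends 44
prio at 44 (size 2, align 2) → ends 46
total 46 bytes, alignment 2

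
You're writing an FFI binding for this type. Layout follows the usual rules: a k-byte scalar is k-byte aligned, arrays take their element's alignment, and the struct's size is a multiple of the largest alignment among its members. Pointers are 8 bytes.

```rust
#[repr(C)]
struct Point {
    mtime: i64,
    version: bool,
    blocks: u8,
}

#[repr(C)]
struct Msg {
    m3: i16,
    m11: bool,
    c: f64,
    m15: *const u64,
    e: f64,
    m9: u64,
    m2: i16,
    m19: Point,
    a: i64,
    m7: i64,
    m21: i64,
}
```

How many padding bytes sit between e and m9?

Point: 0..8  mtime  (8B, 8-aligned); 8..9  version  (1B, 1-aligned); 9..10  blocks  (1B, 1-aligned); 10..16  -- tail padding (6B); sizeof = 16, alignof = 8
0..2  m3  (2B, 2-aligned)
2..3  m11  (1B, 1-aligned)
3..8  -- padding (5B)
8..16  c  (8B, 8-aligned)
16..24  m15  (8B, 8-aligned)
24..32  e  (8B, 8-aligned)
32..40  m9  (8B, 8-aligned)

0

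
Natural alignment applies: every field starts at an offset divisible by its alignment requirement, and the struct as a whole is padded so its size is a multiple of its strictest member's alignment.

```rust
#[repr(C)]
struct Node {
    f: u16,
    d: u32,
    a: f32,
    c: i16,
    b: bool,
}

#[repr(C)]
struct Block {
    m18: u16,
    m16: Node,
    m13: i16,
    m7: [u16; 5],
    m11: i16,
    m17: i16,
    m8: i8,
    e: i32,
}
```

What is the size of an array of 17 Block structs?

Node: 0..2  f  (2B, 2-aligned); 2..4  -- padding (2B); 4..8  d  (4B, 4-aligned); 8..12  a  (4B, 4-aligned); 12..14  c  (2B, 2-aligned); 14..15  b  (1B, 1-aligned); 15..16  -- tail padding (1B); sizeof = 16, alignof = 4
0..2  m18  (2B, 2-aligned)
2..4  -- padding (2B)
4..20  m16  (16B, 4-aligned)
20..22  m13  (2B, 2-aligned)
22..32  m7  (10B, 2-aligned)
32..34  m11  (2B, 2-aligned)
34..36  m17  (2B, 2-aligned)
36..37  m8  (1B, 1-aligned)
37..40  -- padding (3B)
40..44  e  (4B, 4-aligned)
sizeof = 44, alignof = 4
array of 17: 17 × 44 = 748

748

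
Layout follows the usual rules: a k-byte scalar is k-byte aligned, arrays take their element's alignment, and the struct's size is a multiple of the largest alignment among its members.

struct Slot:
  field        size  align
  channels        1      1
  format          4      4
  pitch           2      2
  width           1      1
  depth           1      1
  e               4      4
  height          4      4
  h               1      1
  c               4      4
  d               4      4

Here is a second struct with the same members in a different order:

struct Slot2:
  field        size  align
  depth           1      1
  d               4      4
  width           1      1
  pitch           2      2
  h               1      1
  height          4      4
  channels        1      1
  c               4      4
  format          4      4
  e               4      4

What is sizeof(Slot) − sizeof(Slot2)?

@0: channels [1B, align 1] → 1
+3 pad (align 4)
@4: format [4B, align 4] → 8
@8: pitch [2B, align 2] → 10
@10: width [1B, align 1] → 11
@11: depth [1B, align 1] → 12
@12: e [4B, align 4] → 16
@16: height [4B, align 4] → 20
@20: h [1B, align 1] → 21
+3 pad (align 4)
@24: c [4B, align 4] → 28
@28: d [4B, align 4] → 32
size 32, align 4
— Slot2 —
@0: depth [1B, align 1] → 1
+3 pad (align 4)
@4: d [4B, align 4] → 8
@8: width [1B, align 1] → 9
+1 pad (align 2)
@10: pitch [2B, align 2] → 12
@12: h [1B, align 1] → 13
+3 pad (align 4)
@16: height [4B, align 4] → 20
@20: channels [1B, align 1] → 21
+3 pad (align 4)
@24: c [4B, align 4] → 28
@28: format [4B, align 4] → 32
@32: e [4B, align 4] → 36
size 36, align 4
32 − 36 = -4

-4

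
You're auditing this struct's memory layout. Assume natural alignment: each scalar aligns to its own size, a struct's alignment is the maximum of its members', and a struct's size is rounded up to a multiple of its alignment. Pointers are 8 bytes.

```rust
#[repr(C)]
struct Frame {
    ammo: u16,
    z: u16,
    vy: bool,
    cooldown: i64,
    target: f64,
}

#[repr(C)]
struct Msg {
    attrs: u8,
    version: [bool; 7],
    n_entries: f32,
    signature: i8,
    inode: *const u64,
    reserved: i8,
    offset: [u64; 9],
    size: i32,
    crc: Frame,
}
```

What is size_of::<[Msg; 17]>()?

Frame: @0: ammo [2B, align 2] → 2; @2: z [2B, align 2] → 4; @4: vy [1B, align 1] → 5; +3 pad (align 8); @8: cooldown [8B, align 8] → 16; @16: target [8B, align 8] → 24; size 24, align 8
@0: attrs [1B, align 1] → 1
@1: version [7B, align 1] → 8
@8: n_entries [4B, align 4] → 12
@12: signature [1B, align 1] → 13
+3 pad (align 8)
@16: inode [8B, align 8] → 24
@24: reserved [1B, align 1] → 25
+7 pad (align 8)
@32: offset [72B, align 8] → 104
@104: size [4B, align 4] → 108
+4 pad (align 8)
@112: crc [24B, align 8] → 136
size 136, align 8
array of 17: 17 × 136 = 2312

2312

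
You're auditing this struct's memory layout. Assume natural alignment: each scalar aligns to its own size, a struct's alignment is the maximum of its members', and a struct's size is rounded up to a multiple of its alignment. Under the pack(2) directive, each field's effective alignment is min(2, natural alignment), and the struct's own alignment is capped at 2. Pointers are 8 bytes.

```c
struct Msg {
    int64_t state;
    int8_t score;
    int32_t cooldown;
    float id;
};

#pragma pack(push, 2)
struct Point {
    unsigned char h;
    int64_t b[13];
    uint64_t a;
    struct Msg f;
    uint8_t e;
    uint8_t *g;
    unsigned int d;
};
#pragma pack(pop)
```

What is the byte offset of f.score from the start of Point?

122

Msg: state at 0 (size 8, align 8) → ends 8; score at 8 (size 1, align 1) → ends 9; pad 3 to align 4 for cooldown; cooldown at 12 (size 4, align 4) → ends 16; id at 16 (size 4, align 4) → ends 20; tail pad 4 to reach multiple of 8; total 24 bytes, alignment 8
h at 0 (size 1, align 1) → ends 1
pad 1 to align 2 for b
b at 2 (size 104, align 2) → ends 106
a at 106 (size 8, align 2) → ends 114
f at 114 (size 24, align 2) → ends 138
within Msg: score at 8
114 + 8 = 122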